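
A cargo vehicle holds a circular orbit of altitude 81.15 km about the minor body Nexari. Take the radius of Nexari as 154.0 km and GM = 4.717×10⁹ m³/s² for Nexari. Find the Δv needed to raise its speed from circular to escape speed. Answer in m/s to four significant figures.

Δv ≈ 58.67 m/s

r = 154.0 + 81.15 = 235.15 km = 2.3515×10⁵ m.
Circular speed v_c = √(μ/r) = 141.6 m/s.
Escape speed v_esc = √(2μ/r) = √2 × v_c = 200.3 m/s.
Δv = v_esc − v_c = 58.67 m/s.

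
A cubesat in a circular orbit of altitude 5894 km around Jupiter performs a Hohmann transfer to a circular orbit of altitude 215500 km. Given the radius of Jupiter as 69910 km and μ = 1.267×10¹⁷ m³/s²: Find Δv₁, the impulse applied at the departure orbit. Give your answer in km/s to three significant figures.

r₁ = 69910 + 5894 = 75804 km = 7.5804×10⁷ m.
r₂ = 69910 + 215500 = 285410 km = 2.8541×10⁸ m.
Transfer ellipse a_t = (r₁ + r₂)/2 = 1.806×10⁸ m.
At r₁: circular v_c1 = √(μ/r₁) = 40880 m/s; transfer-perijove v_p = √[μ(2/r₁ − 1/a_t)] = 51390 m/s.
Δv₁ = v_p − v_c1 = 10510 m/s.
= 10.51 km/s.

Δv ≈ 10.5 km/s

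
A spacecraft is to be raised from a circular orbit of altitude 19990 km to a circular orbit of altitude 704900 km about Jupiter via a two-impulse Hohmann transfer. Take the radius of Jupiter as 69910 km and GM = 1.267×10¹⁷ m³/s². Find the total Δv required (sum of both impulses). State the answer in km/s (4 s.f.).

Δv_total ≈ 19.67 km/s

r₁ = 69910 + 19990 = 89900 km = 8.9900×10⁷ m.
r₂ = 69910 + 704900 = 774810 km = 7.7481×10⁸ m.
Transfer ellipse a_t = (r₁ + r₂)/2 = 4.324×10⁸ m.
At r₁: circular v_c1 = √(μ/r₁) = 37540 m/s; transfer-perijove v_p = √[μ(2/r₁ − 1/a_t)] = 50260 m/s.
Δv₁ = v_p − v_c1 = 12710 m/s.
At r₂: circular v_c2 = √(μ/r₂) = 12790 m/s; transfer-apojove v_a = √[μ(2/r₂ − 1/a_t)] = 5831 m/s.
Δv₂ = v_c2 − v_a = 6957 m/s.
Total Δv = Δv₁ + Δv₂ = 19670 m/s = 19.67 km/s.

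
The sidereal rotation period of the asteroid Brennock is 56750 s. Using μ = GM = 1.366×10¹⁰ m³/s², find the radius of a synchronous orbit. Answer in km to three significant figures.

r_sync ≈ 1040 km

A synchronous orbit has period T, so by Kepler's third law a = (μT²/4π²)^(1/3).
μT²/4π² = 1.366×10¹⁰ × (5.675×10⁴)² / 39.48 = 1.114×10¹⁸ m³.
a = 1.037×10⁶ m = 1036.8 km.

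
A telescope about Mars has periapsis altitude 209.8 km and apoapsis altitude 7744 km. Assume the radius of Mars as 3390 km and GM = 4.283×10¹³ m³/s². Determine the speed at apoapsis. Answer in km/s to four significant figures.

v ≈ 1.371 km/s

r_p = 3390 + 209.8 = 3599.8 km = 3.5998×10⁶ m.
r_a = 3390 + 7744 = 11134 km = 1.1134×10⁷ m.
Semi-major axis a = (r_p + r_a)/2 = 7366.9 km = 7.367×10⁶ m.
Vis-viva: v² = μ(2/r − 1/a) = 4.283×10¹³ × (1.796×10⁻⁷ − 1.357×10⁻⁷) = 1.880×10⁶ m²/s².
v = 1371 m/s = 1.371 km/s.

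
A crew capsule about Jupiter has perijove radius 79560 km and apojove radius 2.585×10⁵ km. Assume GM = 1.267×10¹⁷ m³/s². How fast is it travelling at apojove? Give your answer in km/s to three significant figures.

Semi-major axis a = (r_p + r_a)/2 = 1.6903×10⁵ km = 1.690×10⁸ m.
Vis-viva: v² = μ(2/r − 1/a) = 1.267×10¹⁷ × (7.737×10⁻⁹ − 5.916×10⁻⁹) = 2.307×10⁸ m²/s².
v = 15190 m/s = 15.19 km/s.

v ≈ 15.2 km/s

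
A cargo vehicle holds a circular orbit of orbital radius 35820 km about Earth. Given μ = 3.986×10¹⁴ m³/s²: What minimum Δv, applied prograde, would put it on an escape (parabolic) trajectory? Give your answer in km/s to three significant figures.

r = 35820 km = 3.582×10⁷ m.
Circular speed v_c = √(μ/r) = 3336 m/s.
Escape speed v_esc = √(2μ/r) = √2 × v_c = 4718 m/s.
Δv = v_esc − v_c = 1382 m/s = 1.382 km/s.

Δv ≈ 1.38 km/s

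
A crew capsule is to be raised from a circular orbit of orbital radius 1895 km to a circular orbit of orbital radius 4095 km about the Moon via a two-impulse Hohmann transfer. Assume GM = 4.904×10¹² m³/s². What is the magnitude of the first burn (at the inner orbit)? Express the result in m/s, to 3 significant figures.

r₁ = 1895 km = 1.895×10⁶ m.
r₂ = 4095 km = 4.095×10⁶ m.
Transfer ellipse a_t = (r₁ + r₂)/2 = 2.995×10⁶ m.
At r₁: circular v_c1 = √(μ/r₁) = 1609 m/s; transfer-perilune v_p = √[μ(2/r₁ − 1/a_t)] = 1881 m/s.
Δv₁ = v_p − v_c1 = 272.4 m/s.

Δv ≈ 272 m/s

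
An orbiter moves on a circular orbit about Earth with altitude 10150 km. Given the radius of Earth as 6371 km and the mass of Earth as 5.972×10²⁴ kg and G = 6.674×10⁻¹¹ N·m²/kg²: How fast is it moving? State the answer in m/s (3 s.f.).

v ≈ 4910 m/s

μ = GM = 6.674×10⁻¹¹ × 5.972×10²⁴ = 3.986×10¹⁴ m³/s².
r = 6371 + 10150 = 16521 km = 1.6521×10⁷ m.
For a circular orbit v = √(μ/r) = √(3.986×10¹⁴ / 1.652×10⁷) = √(2.413×10⁷) = 4912 m/s.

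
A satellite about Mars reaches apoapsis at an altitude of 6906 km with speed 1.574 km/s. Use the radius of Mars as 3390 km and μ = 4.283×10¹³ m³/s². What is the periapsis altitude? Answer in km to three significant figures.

periapsis altitude ≈ 976 km

r_a = 3390 + 6906 = 10296 km = 1.030×10⁷ m.
Specific energy ε = v²/2 − μ/r = -2.921×10⁶ J/kg, so a = −μ/(2ε) = 7.331×10⁶ m.
The apsides satisfy r_p + r_a = 2a, so the periapsis radius is 2a − r_a = 4.366×10⁶ m = 4366.1 km.
Periapsis altitude = 4366.1 − 3390 = 976.13 km.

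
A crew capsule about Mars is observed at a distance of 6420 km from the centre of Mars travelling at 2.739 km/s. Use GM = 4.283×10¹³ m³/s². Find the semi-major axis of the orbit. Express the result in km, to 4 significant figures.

r = 6.420×10⁶ m.
Vis-viva rearranged: 1/a = 2/r − v²/μ = 3.115×10⁻⁷ − 1.752×10⁻⁷ = 1.364×10⁻⁷ m⁻¹.
a = 7.333×10⁶ m = 7333.2 km.

a ≈ 7333 km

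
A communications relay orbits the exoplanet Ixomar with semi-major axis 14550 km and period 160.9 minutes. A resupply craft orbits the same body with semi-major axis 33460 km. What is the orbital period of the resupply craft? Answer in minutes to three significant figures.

T₂ ≈ 561 minutes

Kepler's third law: T² ∝ a³, so T₂ = T₁ (a₂/a₁)^(3/2).
a₂/a₁ = 2.300, (a₂/a₁)^(3/2) = 3.487.
T₂ = 160.9 × 3.487 = 561.1 minutes.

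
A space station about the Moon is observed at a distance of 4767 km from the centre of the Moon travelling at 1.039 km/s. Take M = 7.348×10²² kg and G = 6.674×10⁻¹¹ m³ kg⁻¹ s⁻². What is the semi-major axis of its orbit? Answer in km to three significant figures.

a ≈ 5010 km

μ = GM = 6.674×10⁻¹¹ × 7.348×10²² = 4.904×10¹² m³/s².
r = 4.767×10⁶ m.
Specific orbital energy ε = v²/2 − μ/r = (1039)²/2 − 4.904×10¹²/4.767×10⁶ = -4.890×10⁵ J/kg.
Since ε = −μ/(2a), a = −μ/(2ε) = 5.014×10⁶ m = 5014.5 km.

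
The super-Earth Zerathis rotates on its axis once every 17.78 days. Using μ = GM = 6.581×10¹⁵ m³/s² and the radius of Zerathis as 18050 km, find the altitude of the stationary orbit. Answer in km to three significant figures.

T = 17.78 days = 1.536×10⁶ s.
A synchronous orbit has period T, so by Kepler's third law a = (μT²/4π²)^(1/3).
μT²/4π² = 6.581×10¹⁵ × (1.536×10⁶)² / 39.48 = 3.934×10²⁶ m³.
a = 7.327×10⁸ m = 7.3273×10⁵ km.
Altitude h = a − R = 7.3273×10⁵ − 18050 = 7.1468×10⁵ km.

h_sync ≈ 7.15×10⁵ km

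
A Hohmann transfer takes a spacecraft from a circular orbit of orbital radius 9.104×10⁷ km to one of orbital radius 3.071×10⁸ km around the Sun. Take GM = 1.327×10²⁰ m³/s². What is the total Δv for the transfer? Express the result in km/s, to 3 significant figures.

r₁ = 9.104×10⁷ km = 9.104×10¹⁰ m.
r₂ = 3.071×10⁸ km = 3.071×10¹¹ m.
Transfer ellipse a_t = (r₁ + r₂)/2 = 1.991×10¹¹ m.
At r₁: circular v_c1 = √(μ/r₁) = 38180 m/s; transfer-perihelion v_p = √[μ(2/r₁ − 1/a_t)] = 47420 m/s.
Δv₁ = v_p − v_c1 = 9241 m/s.
At r₂: circular v_c2 = √(μ/r₂) = 20790 m/s; transfer-aphelion v_a = √[μ(2/r₂ − 1/a_t)] = 14060 m/s.
Δv₂ = v_c2 − v_a = 6730 m/s.
Total Δv = Δv₁ + Δv₂ = 15970 m/s = 15.97 km/s.

Δv_total ≈ 16.0 km/s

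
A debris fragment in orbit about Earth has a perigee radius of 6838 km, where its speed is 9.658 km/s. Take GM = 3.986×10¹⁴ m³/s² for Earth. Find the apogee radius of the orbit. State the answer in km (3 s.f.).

r_p = 6.838×10⁶ m.
Specific energy ε = v²/2 − μ/r = -1.165×10⁷ J/kg, so a = −μ/(2ε) = 1.710×10⁷ m.
The apsides satisfy r_p + r_a = 2a, so the apogee radius is 2a − r_p = 2.737×10⁷ m = 27367 km.

apogee radius ≈ 27400 km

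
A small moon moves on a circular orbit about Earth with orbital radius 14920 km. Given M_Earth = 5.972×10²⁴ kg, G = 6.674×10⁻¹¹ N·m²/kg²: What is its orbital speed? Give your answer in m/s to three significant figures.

v ≈ 5170 m/s

μ = GM = 6.674×10⁻¹¹ × 5.972×10²⁴ = 3.986×10¹⁴ m³/s².
r = 14920 km = 1.492×10⁷ m.
For a circular orbit v = √(μ/r) = √(3.986×10¹⁴ / 1.492×10⁷) = √(2.671×10⁷) = 5169 m/s.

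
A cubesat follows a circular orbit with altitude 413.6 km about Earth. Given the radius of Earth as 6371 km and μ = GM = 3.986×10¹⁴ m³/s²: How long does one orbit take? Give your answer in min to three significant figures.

T ≈ 92.7 min

r = 6371 + 413.6 = 6784.6 km = 6.7846×10⁶ m.
Kepler's third law: T = 2π√(r³/μ) = 2π√((6.785×10⁶)³ / 3.986×10¹⁴).
r³/μ = 7.835×10⁵ s², so T = 2π × 8.852×10² = 5.562×10³ s.
Converting: 5.562×10³ s ÷ 60.00 = 92.69 min.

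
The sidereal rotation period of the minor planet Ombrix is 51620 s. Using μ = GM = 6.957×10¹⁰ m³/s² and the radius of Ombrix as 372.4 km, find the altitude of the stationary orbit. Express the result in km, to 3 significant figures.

h_sync ≈ 1300 km

A synchronous orbit has period T, so by Kepler's third law a = (μT²/4π²)^(1/3).
μT²/4π² = 6.957×10¹⁰ × (5.162×10⁴)² / 39.48 = 4.696×10¹⁸ m³.
a = 1.675×10⁶ m = 1674.6 km.
Altitude h = a − R = 1674.6 − 372.4 = 1302.2 km.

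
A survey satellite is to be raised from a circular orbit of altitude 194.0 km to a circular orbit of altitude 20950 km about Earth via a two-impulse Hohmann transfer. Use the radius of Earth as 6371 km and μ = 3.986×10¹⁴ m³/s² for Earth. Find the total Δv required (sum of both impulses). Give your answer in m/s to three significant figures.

r₁ = 6371 + 194.0 = 6565.0 km = 6.5650×10⁶ m.
r₂ = 6371 + 20950 = 27321 km = 2.7321×10⁷ m.
Transfer ellipse a_t = (r₁ + r₂)/2 = 1.694×10⁷ m.
At r₁: circular v_c1 = √(μ/r₁) = 7792 m/s; transfer-perigee v_p = √[μ(2/r₁ − 1/a_t)] = 9895 m/s.
Δv₁ = v_p − v_c1 = 2103 m/s.
At r₂: circular v_c2 = √(μ/r₂) = 3820 m/s; transfer-apogee v_a = √[μ(2/r₂ − 1/a_t)] = 2378 m/s.
Δv₂ = v_c2 − v_a = 1442 m/s.
Total Δv = Δv₁ + Δv₂ = 3545 m/s.

Δv_total ≈ 3540 m/s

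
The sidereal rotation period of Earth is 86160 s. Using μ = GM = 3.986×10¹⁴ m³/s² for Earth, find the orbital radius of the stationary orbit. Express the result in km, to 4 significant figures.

A synchronous orbit has period T, so by Kepler's third law a = (μT²/4π²)^(1/3).
μT²/4π² = 3.986×10¹⁴ × (8.616×10⁴)² / 39.48 = 7.495×10²² m³.
a = 4.216×10⁷ m = 42163 km.

r_sync ≈ 42160 km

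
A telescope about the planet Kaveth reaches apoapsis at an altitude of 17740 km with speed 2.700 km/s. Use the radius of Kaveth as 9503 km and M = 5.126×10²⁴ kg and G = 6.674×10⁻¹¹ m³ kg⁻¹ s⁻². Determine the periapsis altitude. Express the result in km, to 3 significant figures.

periapsis altitude ≈ 1640 km

μ = GM = 6.674×10⁻¹¹ × 5.126×10²⁴ = 3.421×10¹⁴ m³/s².
r_a = 9503 + 17740 = 27243 km = 2.724×10⁷ m.
Specific energy ε = v²/2 − μ/r = -8.913×10⁶ J/kg, so a = −μ/(2ε) = 1.919×10⁷ m.
The apsides satisfy r_p + r_a = 2a, so the periapsis radius is 2a − r_a = 1.114×10⁷ m = 11141 km.
Periapsis altitude = 11141 − 9503 = 1638.5 km.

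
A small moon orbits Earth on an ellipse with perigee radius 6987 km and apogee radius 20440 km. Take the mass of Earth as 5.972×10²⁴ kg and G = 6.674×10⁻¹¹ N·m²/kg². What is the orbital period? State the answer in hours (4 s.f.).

T ≈ 4.440 hours

μ = GM = 6.674×10⁻¹¹ × 5.972×10²⁴ = 3.986×10¹⁴ m³/s².
Semi-major axis a = (r_p + r_a)/2 = (6987.0 + 20440)/2 = 13714 km = 1.371×10⁷ m.
By Kepler's third law T = 2π√(a³/μ) = 2π × 2.544×10³ = 1.598×10⁴ s.
= 4.440 hours.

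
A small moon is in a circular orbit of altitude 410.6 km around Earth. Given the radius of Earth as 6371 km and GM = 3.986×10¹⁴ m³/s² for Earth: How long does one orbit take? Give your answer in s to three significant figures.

r = 6371 + 410.6 = 6781.6 km = 6.7816×10⁶ m.
Kepler's third law: T = 2π√(r³/μ) = 2π√((6.782×10⁶)³ / 3.986×10¹⁴).
r³/μ = 7.825×10⁵ s², so T = 2π × 8.846×10² = 5.558×10³ s.

T ≈ 5560 s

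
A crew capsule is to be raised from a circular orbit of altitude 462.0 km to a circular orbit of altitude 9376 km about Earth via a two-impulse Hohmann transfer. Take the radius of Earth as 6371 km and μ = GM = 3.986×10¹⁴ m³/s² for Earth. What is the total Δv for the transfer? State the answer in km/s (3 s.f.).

r₁ = 6371 + 462.0 = 6833.0 km = 6.8330×10⁶ m.
r₂ = 6371 + 9376 = 15747 km = 1.5747×10⁷ m.
Transfer ellipse a_t = (r₁ + r₂)/2 = 1.129×10⁷ m.
At r₁: circular v_c1 = √(μ/r₁) = 7638 m/s; transfer-perigee v_p = √[μ(2/r₁ − 1/a_t)] = 9020 m/s.
Δv₁ = v_p − v_c1 = 1382 m/s.
At r₂: circular v_c2 = √(μ/r₂) = 5031 m/s; transfer-apogee v_a = √[μ(2/r₂ − 1/a_t)] = 3914 m/s.
Δv₂ = v_c2 − v_a = 1117 m/s.
Total Δv = Δv₁ + Δv₂ = 2500 m/s = 2.500 km/s.

Δv_total ≈ 2.50 km/s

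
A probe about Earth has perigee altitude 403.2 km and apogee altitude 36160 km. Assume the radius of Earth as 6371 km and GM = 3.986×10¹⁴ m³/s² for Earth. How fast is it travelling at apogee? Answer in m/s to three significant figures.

v ≈ 1600 m/s

r_p = 6371 + 403.2 = 6774.2 km = 6.7742×10⁶ m.
r_a = 6371 + 36160 = 42531 km = 4.2531×10⁷ m.
Semi-major axis a = (r_p + r_a)/2 = 24653 km = 2.465×10⁷ m.
Vis-viva: v² = μ(2/r − 1/a) = 3.986×10¹⁴ × (4.702×10⁻⁸ − 4.056×10⁻⁸) = 2.575×10⁶ m²/s².
v = 1605 m/s.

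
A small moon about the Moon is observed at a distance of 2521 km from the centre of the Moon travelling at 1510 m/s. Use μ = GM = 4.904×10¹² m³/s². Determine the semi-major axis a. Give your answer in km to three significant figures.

r = 2.521×10⁶ m.
Specific orbital energy ε = v²/2 − μ/r = (1510)²/2 − 4.904×10¹²/2.521×10⁶ = -8.052×10⁵ J/kg.
Since ε = −μ/(2a), a = −μ/(2ε) = 3.045×10⁶ m = 3045.2 km.

a ≈ 3050 km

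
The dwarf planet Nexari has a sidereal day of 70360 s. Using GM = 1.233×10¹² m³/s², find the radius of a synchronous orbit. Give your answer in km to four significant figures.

r_sync ≈ 5367 km

A synchronous orbit has period T, so by Kepler's third law a = (μT²/4π²)^(1/3).
μT²/4π² = 1.233×10¹² × (7.036×10⁴)² / 39.48 = 1.546×10²⁰ m³.
a = 5.367×10⁶ m = 5367.2 km.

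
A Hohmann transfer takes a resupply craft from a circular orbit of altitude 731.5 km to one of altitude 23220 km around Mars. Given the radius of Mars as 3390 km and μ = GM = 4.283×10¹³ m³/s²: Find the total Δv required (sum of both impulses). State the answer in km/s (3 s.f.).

Δv_total ≈ 1.63 km/s

r₁ = 3390 + 731.5 = 4121.5 km = 4.1215×10⁶ m.
r₂ = 3390 + 23220 = 26610 km = 2.6610×10⁷ m.
Transfer ellipse a_t = (r₁ + r₂)/2 = 1.537×10⁷ m.
At r₁: circular v_c1 = √(μ/r₁) = 3224 m/s; transfer-periapsis v_p = √[μ(2/r₁ − 1/a_t)] = 4242 m/s.
Δv₁ = v_p − v_c1 = 1019 m/s.
At r₂: circular v_c2 = √(μ/r₂) = 1269 m/s; transfer-apoapsis v_a = √[μ(2/r₂ − 1/a_t)] = 657.1 m/s.
Δv₂ = v_c2 − v_a = 611.6 m/s.
Total Δv = Δv₁ + Δv₂ = 1630 m/s = 1.630 km/s.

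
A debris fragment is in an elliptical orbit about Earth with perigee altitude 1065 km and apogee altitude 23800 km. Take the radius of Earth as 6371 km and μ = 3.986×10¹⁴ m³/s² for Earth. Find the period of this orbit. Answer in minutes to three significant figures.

T ≈ 428 minutes

r_p = 6371 + 1065 = 7436.0 km = 7.4360×10⁶ m.
r_a = 6371 + 23800 = 30171 km = 3.0171×10⁷ m.
Semi-major axis a = (r_p + r_a)/2 = (7436.0 + 30171)/2 = 18804 km = 1.880×10⁷ m.
By Kepler's third law T = 2π√(a³/μ) = 2π × 4.084×10³ = 2.566×10⁴ s.
= 427.7 minutes.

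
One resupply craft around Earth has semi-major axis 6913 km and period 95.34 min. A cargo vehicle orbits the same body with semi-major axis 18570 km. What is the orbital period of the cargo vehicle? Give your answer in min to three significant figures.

Kepler's third law: T² ∝ a³, so T₂ = T₁ (a₂/a₁)^(3/2).
a₂/a₁ = 2.686, (a₂/a₁)^(3/2) = 4.403.
T₂ = 95.34 × 4.403 = 419.8 min.

T₂ ≈ 420 min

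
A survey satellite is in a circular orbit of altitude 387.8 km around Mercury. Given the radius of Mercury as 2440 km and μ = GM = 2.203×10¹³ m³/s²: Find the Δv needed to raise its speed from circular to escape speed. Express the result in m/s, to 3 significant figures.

Δv ≈ 1160 m/s

r = 2440 + 387.8 = 2827.8 km = 2.8278×10⁶ m.
Circular speed v_c = √(μ/r) = 2791 m/s.
Escape speed v_esc = √(2μ/r) = √2 × v_c = 3947 m/s.
Δv = v_esc − v_c = 1156 m/s.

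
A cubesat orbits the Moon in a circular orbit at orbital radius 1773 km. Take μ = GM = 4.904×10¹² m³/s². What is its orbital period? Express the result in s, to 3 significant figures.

r = 1773 km = 1.773×10⁶ m.
Kepler's third law: T = 2π√(r³/μ) = 2π√((1.773×10⁶)³ / 4.904×10¹²).
r³/μ = 1.137×10⁶ s², so T = 2π × 1.066×10³ = 6.698×10³ s.

T ≈ 6700 s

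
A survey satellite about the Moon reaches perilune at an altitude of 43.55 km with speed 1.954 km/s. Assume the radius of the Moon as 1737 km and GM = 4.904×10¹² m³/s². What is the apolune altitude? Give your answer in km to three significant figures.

apolune altitude ≈ 2280 km

r_p = 1737 + 43.55 = 1780.5 km = 1.781×10⁶ m.
Specific energy ε = v²/2 − μ/r = -8.451×10⁵ J/kg, so a = −μ/(2ε) = 2.901×10⁶ m.
The apsides satisfy r_p + r_a = 2a, so the apolune radius is 2a − r_p = 4.022×10⁶ m = 4022.0 km.
Apolune altitude = 4022.0 − 1737 = 2285.0 km.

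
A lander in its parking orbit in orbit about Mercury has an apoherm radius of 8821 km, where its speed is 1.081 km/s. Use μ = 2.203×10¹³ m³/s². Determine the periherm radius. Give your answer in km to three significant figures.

periherm radius ≈ 2690 km

r_a = 8.821×10⁶ m.
Specific energy ε = v²/2 − μ/r = -1.913×10⁶ J/kg, so a = −μ/(2ε) = 5.757×10⁶ m.
The apsides satisfy r_p + r_a = 2a, so the periherm radius is 2a − r_a = 2.694×10⁶ m = 2693.9 km.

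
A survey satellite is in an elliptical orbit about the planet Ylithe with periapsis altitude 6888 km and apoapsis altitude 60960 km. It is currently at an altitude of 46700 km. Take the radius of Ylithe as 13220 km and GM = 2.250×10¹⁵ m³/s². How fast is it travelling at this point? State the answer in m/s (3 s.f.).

r_p = 13220 + 6888 = 20108 km = 2.0108×10⁷ m.
r_a = 13220 + 60960 = 74180 km = 7.4180×10⁷ m.
r = 13220 + 46700 = 59920 km = 5.992×10⁷ m.
Semi-major axis a = (r_p + r_a)/2 = 47144 km = 4.714×10⁷ m.
Vis-viva: v² = μ(2/r − 1/a) = 2.250×10¹⁵ × (3.338×10⁻⁸ − 2.121×10⁻⁸) = 2.737×10⁷ m²/s².
v = 5232 m/s.

v ≈ 5230 m/s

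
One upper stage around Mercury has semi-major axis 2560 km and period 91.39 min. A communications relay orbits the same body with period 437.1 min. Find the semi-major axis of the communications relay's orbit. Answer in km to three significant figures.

Kepler's third law: a³ ∝ T², so a₂ = a₁ (T₂/T₁)^(2/3).
T₂/T₁ = 4.783, (T₂/T₁)^(2/3) = 2.839.
a₂ = 2560 × 2.839 = 7267 km.

a₂ ≈ 7270 km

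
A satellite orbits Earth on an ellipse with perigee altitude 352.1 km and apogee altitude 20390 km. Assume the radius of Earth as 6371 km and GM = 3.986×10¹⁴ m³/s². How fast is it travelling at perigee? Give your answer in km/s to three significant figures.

v ≈ 9.73 km/s

r_p = 6371 + 352.1 = 6723.1 km = 6.7231×10⁶ m.
r_a = 6371 + 20390 = 26761 km = 2.6761×10⁷ m.
Semi-major axis a = (r_p + r_a)/2 = 16742 km = 1.674×10⁷ m.
Vis-viva: v² = μ(2/r − 1/a) = 3.986×10¹⁴ × (2.975×10⁻⁷ − 5.973×10⁻⁸) = 9.477×10⁷ m²/s².
v = 9735 m/s = 9.735 km/s.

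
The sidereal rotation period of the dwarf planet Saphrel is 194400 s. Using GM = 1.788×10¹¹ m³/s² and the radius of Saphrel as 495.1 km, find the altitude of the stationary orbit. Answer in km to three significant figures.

h_sync ≈ 5060 km

A synchronous orbit has period T, so by Kepler's third law a = (μT²/4π²)^(1/3).
μT²/4π² = 1.788×10¹¹ × (1.944×10⁵)² / 39.48 = 1.712×10²⁰ m³.
a = 5.552×10⁶ m = 5552.2 km.
Altitude h = a − R = 5552.2 − 495.1 = 5057.1 km.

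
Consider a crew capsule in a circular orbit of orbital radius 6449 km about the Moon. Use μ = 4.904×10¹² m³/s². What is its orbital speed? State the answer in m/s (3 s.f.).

r = 6449 km = 6.449×10⁶ m.
For a circular orbit v = √(μ/r) = √(4.904×10¹² / 6.449×10⁶) = √(7.604×10⁵) = 872.0 m/s.

v ≈ 872 m/s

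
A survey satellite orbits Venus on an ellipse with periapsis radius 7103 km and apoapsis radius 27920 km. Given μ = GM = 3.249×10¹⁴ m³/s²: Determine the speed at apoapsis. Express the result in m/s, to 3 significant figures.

Semi-major axis a = (r_p + r_a)/2 = 17512 km = 1.751×10⁷ m.
Vis-viva: v² = μ(2/r − 1/a) = 3.249×10¹⁴ × (7.163×10⁻⁸ − 5.711×10⁻⁸) = 4.720×10⁶ m²/s².
v = 2173 m/s.

v ≈ 2170 m/s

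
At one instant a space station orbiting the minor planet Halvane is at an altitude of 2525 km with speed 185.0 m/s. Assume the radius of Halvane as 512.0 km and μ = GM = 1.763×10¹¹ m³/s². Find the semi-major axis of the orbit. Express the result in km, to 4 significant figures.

r = 512.0 + 2525 = 3037.0 km = 3.037×10⁶ m.
Specific orbital energy ε = v²/2 − μ/r = (185.0)²/2 − 1.763×10¹¹/3.037×10⁶ = -4.094×10⁴ J/kg.
Since ε = −μ/(2a), a = −μ/(2ε) = 2.153×10⁶ m = 2153.2 km.

a ≈ 2153 km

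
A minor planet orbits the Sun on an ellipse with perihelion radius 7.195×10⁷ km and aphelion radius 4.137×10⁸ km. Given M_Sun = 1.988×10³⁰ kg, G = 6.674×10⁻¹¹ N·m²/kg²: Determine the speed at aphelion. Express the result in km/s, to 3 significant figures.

v ≈ 9.75 km/s

μ = GM = 6.674×10⁻¹¹ × 1.988×10³⁰ = 1.327×10²⁰ m³/s².
Semi-major axis a = (r_p + r_a)/2 = 2.4282×10⁸ km = 2.428×10¹¹ m.
Vis-viva: v² = μ(2/r − 1/a) = 1.327×10²⁰ × (4.834×10⁻¹² − 4.118×10⁻¹²) = 9.503×10⁷ m²/s².
v = 9748 m/s = 9.748 km/s.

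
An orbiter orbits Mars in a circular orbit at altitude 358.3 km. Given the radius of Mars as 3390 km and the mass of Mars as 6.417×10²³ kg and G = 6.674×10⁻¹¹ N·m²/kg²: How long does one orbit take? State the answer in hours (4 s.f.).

μ = GM = 6.674×10⁻¹¹ × 6.417×10²³ = 4.283×10¹³ m³/s².
r = 3390 + 358.3 = 3748.3 km = 3.7483×10⁶ m.
Kepler's third law: T = 2π√(r³/μ) = 2π√((3.748×10⁶)³ / 4.283×10¹³).
r³/μ = 1.230×10⁶ s², so T = 2π × 1.109×10³ = 6.967×10³ s.
Converting: 6.967×10³ s ÷ 3600 = 1.935 hours.

T ≈ 1.935 hours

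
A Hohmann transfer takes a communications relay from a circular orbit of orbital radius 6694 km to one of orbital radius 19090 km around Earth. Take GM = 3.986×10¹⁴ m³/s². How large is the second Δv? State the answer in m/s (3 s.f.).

r₁ = 6694 km = 6.694×10⁶ m.
r₂ = 19090 km = 1.909×10⁷ m.
Transfer ellipse a_t = (r₁ + r₂)/2 = 1.289×10⁷ m.
At r₁: circular v_c1 = √(μ/r₁) = 7717 m/s; transfer-perigee v_p = √[μ(2/r₁ − 1/a_t)] = 9390 m/s.
At r₂: circular v_c2 = √(μ/r₂) = 4569 m/s; transfer-apogee v_a = √[μ(2/r₂ − 1/a_t)] = 3293 m/s.
Δv₂ = v_c2 − v_a = 1277 m/s.

Δv ≈ 1280 m/s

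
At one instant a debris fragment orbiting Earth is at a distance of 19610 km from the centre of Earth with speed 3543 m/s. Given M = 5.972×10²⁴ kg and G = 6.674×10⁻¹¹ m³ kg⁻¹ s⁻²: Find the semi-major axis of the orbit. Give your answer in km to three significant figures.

μ = GM = 6.674×10⁻¹¹ × 5.972×10²⁴ = 3.986×10¹⁴ m³/s².
r = 1.961×10⁷ m.
Vis-viva rearranged: 1/a = 2/r − v²/μ = 1.020×10⁻⁷ − 3.149×10⁻⁸ = 7.049×10⁻⁸ m⁻¹.
a = 1.419×10⁷ m = 14186 km.

a ≈ 14200 km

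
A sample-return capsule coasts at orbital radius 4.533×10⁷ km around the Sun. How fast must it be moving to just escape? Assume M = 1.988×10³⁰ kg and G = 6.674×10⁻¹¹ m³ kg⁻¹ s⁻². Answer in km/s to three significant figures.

v_esc ≈ 76.5 km/s

μ = GM = 6.674×10⁻¹¹ × 1.988×10³⁰ = 1.327×10²⁰ m³/s².
r = 4.533×10⁷ km = 4.533×10¹⁰ m.
Escape speed v_esc = √(2μ/r) = √(2 × 1.327×10²⁰ / 4.533×10¹⁰) = √(5.854×10⁹) = 76510 m/s.
= 76.51 km/s.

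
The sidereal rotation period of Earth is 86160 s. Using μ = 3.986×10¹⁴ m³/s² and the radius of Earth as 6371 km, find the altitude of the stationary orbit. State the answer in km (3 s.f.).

A synchronous orbit has period T, so by Kepler's third law a = (μT²/4π²)^(1/3).
μT²/4π² = 3.986×10¹⁴ × (8.616×10⁴)² / 39.48 = 7.495×10²² m³.
a = 4.216×10⁷ m = 42163 km.
Altitude h = a − R = 42163 − 6371 = 35792 km.

h_sync ≈ 35800 km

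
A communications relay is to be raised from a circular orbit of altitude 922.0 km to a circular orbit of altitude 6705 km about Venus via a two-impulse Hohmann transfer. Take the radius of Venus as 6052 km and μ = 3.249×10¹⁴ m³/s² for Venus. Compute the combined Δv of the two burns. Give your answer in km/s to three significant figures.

r₁ = 6052 + 922.0 = 6974.0 km = 6.9740×10⁶ m.
r₂ = 6052 + 6705 = 12757 km = 1.2757×10⁷ m.
Transfer ellipse a_t = (r₁ + r₂)/2 = 9.866×10⁶ m.
At r₁: circular v_c1 = √(μ/r₁) = 6825 m/s; transfer-periapsis v_p = √[μ(2/r₁ − 1/a_t)] = 7762 m/s.
Δv₁ = v_p − v_c1 = 936.1 m/s.
At r₂: circular v_c2 = √(μ/r₂) = 5047 m/s; transfer-apoapsis v_a = √[μ(2/r₂ − 1/a_t)] = 4243 m/s.
Δv₂ = v_c2 − v_a = 803.5 m/s.
Total Δv = Δv₁ + Δv₂ = 1740 m/s = 1.740 km/s.

Δv_total ≈ 1.74 km/s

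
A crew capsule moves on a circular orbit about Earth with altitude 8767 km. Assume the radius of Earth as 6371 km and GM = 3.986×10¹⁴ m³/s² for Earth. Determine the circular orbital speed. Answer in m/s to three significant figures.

v ≈ 5130 m/s

r = 6371 + 8767 = 15138 km = 1.5138×10⁷ m.
For a circular orbit v = √(μ/r) = √(3.986×10¹⁴ / 1.514×10⁷) = √(2.633×10⁷) = 5131 m/s.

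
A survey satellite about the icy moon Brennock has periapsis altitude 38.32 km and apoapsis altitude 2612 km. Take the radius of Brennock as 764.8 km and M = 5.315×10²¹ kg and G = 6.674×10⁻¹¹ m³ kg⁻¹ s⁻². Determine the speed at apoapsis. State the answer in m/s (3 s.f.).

μ = GM = 6.674×10⁻¹¹ × 5.315×10²¹ = 3.547×10¹¹ m³/s².
r_p = 764.8 + 38.32 = 803.12 km = 8.0312×10⁵ m.
r_a = 764.8 + 2612 = 3376.8 km = 3.3768×10⁶ m.
Semi-major axis a = (r_p + r_a)/2 = 2090.0 km = 2.090×10⁶ m.
Vis-viva: v² = μ(2/r − 1/a) = 3.547×10¹¹ × (5.923×10⁻⁷ − 4.785×10⁻⁷) = 4.037×10⁴ m²/s².
v = 200.9 m/s.

v ≈ 201 m/s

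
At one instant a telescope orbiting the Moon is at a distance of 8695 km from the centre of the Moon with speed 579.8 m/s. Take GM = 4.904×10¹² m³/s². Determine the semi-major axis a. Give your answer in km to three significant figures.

a ≈ 6190 km

r = 8.695×10⁶ m.
Vis-viva rearranged: 1/a = 2/r − v²/μ = 2.300×10⁻⁷ − 6.855×10⁻⁸ = 1.615×10⁻⁷ m⁻¹.
a = 6.193×10⁶ m = 6193.2 km.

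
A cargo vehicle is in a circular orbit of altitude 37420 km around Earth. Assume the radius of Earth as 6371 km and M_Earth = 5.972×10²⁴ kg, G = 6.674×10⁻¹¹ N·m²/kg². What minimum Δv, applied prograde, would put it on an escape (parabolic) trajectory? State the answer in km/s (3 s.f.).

μ = GM = 6.674×10⁻¹¹ × 5.972×10²⁴ = 3.986×10¹⁴ m³/s².
r = 6371 + 37420 = 43791 km = 4.3791×10⁷ m.
Circular speed v_c = √(μ/r) = 3017 m/s.
Escape speed v_esc = √(2μ/r) = √2 × v_c = 4267 m/s.
Δv = v_esc − v_c = 1250 m/s = 1.250 km/s.

Δv ≈ 1.25 km/s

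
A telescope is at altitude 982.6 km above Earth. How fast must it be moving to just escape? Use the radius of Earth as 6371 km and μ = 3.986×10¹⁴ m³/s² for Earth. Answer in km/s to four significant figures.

v_esc ≈ 10.41 km/s

r = 6371 + 982.6 = 7353.6 km = 7.3536×10⁶ m.
Escape speed v_esc = √(2μ/r) = √(2 × 3.986×10¹⁴ / 7.354×10⁶) = √(1.084×10⁸) = 10410 m/s.
= 10.41 km/s.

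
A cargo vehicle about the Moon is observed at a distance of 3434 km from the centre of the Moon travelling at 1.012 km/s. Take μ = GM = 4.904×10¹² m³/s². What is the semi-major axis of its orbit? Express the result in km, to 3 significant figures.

r = 3.434×10⁶ m.
Vis-viva rearranged: 1/a = 2/r − v²/μ = 5.824×10⁻⁷ − 2.088×10⁻⁷ = 3.736×10⁻⁷ m⁻¹.
a = 2.677×10⁶ m = 2676.9 km.

a ≈ 2680 km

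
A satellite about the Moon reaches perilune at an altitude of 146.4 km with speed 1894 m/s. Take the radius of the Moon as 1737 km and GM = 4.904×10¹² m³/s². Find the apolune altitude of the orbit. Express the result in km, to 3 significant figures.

r_p = 1737 + 146.4 = 1883.4 km = 1.883×10⁶ m.
Specific energy ε = v²/2 − μ/r = -8.102×10⁵ J/kg, so a = −μ/(2ε) = 3.026×10⁶ m.
The apsides satisfy r_p + r_a = 2a, so the apolune radius is 2a − r_p = 4.170×10⁶ m = 4169.5 km.
Apolune altitude = 4169.5 − 1737 = 2432.5 km.

apolune altitude ≈ 2430 km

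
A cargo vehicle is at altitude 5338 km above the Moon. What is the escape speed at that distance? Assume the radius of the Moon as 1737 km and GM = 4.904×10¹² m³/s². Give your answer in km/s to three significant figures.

v_esc ≈ 1.18 km/s

r = 1737 + 5338 = 7075.0 km = 7.0750×10⁶ m.
Escape speed v_esc = √(2μ/r) = √(2 × 4.904×10¹² / 7.075×10⁶) = √(1.386×10⁶) = 1177 m/s.
= 1.177 km/s.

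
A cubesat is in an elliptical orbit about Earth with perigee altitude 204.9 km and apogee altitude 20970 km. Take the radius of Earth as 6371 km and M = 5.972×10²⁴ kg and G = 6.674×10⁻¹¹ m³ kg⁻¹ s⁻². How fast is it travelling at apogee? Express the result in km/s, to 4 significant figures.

μ = GM = 6.674×10⁻¹¹ × 5.972×10²⁴ = 3.986×10¹⁴ m³/s².
r_p = 6371 + 204.9 = 6575.9 km = 6.5759×10⁶ m.
r_a = 6371 + 20970 = 27341 km = 2.7341×10⁷ m.
Semi-major axis a = (r_p + r_a)/2 = 16958 km = 1.696×10⁷ m.
Vis-viva: v² = μ(2/r − 1/a) = 3.986×10¹⁴ × (7.315×10⁻⁸ − 5.897×10⁻⁸) = 5.653×10⁶ m²/s².
v = 2378 m/s = 2.378 km/s.

v ≈ 2.378 km/s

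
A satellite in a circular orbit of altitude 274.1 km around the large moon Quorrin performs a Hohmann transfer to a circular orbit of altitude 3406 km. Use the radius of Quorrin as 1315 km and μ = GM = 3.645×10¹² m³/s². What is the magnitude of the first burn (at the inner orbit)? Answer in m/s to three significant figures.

Δv ≈ 338 m/s

r₁ = 1315 + 274.1 = 1589.1 km = 1.5891×10⁶ m.
r₂ = 1315 + 3406 = 4721.0 km = 4.7210×10⁶ m.
Transfer ellipse a_t = (r₁ + r₂)/2 = 3.155×10⁶ m.
At r₁: circular v_c1 = √(μ/r₁) = 1515 m/s; transfer-periapsis v_p = √[μ(2/r₁ − 1/a_t)] = 1853 m/s.
Δv₁ = v_p − v_c1 = 338.1 m/s.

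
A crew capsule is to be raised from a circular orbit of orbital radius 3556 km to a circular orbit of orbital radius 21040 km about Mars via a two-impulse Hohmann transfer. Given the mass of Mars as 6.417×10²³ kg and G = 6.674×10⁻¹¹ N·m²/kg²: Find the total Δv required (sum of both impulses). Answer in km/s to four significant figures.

μ = GM = 6.674×10⁻¹¹ × 6.417×10²³ = 4.283×10¹³ m³/s².
r₁ = 3556 km = 3.556×10⁶ m.
r₂ = 21040 km = 2.104×10⁷ m.
Transfer ellipse a_t = (r₁ + r₂)/2 = 1.230×10⁷ m.
At r₁: circular v_c1 = √(μ/r₁) = 3470 m/s; transfer-periapsis v_p = √[μ(2/r₁ − 1/a_t)] = 4539 m/s.
Δv₁ = v_p − v_c1 = 1069 m/s.
At r₂: circular v_c2 = √(μ/r₂) = 1427 m/s; transfer-apoapsis v_a = √[μ(2/r₂ − 1/a_t)] = 767.2 m/s.
Δv₂ = v_c2 − v_a = 659.5 m/s.
Total Δv = Δv₁ + Δv₂ = 1728 m/s = 1.728 km/s.

Δv_total ≈ 1.728 km/s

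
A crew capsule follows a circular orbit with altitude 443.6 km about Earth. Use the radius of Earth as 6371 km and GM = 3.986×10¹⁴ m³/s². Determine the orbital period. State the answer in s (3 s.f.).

r = 6371 + 443.6 = 6814.6 km = 6.8146×10⁶ m.
Kepler's third law: T = 2π√(r³/μ) = 2π√((6.815×10⁶)³ / 3.986×10¹⁴).
r³/μ = 7.939×10⁵ s², so T = 2π × 8.910×10² = 5.599×10³ s.

T ≈ 5600 s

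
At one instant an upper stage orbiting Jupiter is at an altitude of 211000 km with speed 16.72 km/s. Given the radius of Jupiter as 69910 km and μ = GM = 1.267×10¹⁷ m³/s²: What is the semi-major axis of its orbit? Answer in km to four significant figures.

r = 69910 + 211000 = 2.8091×10⁵ km = 2.809×10⁸ m.
Specific orbital energy ε = v²/2 − μ/r = (16720)²/2 − 1.267×10¹⁷/2.809×10⁸ = -3.113×10⁸ J/kg.
Since ε = −μ/(2a), a = −μ/(2ε) = 2.035×10⁸ m = 2.0353×10⁵ km.

a ≈ 2.035×10⁵ km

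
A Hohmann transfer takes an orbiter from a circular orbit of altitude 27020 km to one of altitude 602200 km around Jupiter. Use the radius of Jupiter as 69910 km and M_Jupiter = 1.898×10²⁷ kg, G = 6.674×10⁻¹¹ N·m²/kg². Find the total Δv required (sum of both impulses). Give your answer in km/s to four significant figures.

Δv_total ≈ 18.48 km/s

μ = GM = 6.674×10⁻¹¹ × 1.898×10²⁷ = 1.267×10¹⁷ m³/s².
r₁ = 69910 + 27020 = 96930 km = 9.6930×10⁷ m.
r₂ = 69910 + 602200 = 672110 km = 6.7211×10⁸ m.
Transfer ellipse a_t = (r₁ + r₂)/2 = 3.845×10⁸ m.
At r₁: circular v_c1 = √(μ/r₁) = 36150 m/s; transfer-perijove v_p = √[μ(2/r₁ − 1/a_t)] = 47790 m/s.
Δv₁ = v_p − v_c1 = 11640 m/s.
At r₂: circular v_c2 = √(μ/r₂) = 13730 m/s; transfer-apojove v_a = √[μ(2/r₂ − 1/a_t)] = 6893 m/s.
Δv₂ = v_c2 − v_a = 6836 m/s.
Total Δv = Δv₁ + Δv₂ = 18480 m/s = 18.48 km/s.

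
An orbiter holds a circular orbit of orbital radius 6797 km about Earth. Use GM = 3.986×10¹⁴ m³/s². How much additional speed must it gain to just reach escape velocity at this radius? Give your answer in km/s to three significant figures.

Δv ≈ 3.17 km/s

r = 6797 km = 6.797×10⁶ m.
Circular speed v_c = √(μ/r) = 7658 m/s.
Escape speed v_esc = √(2μ/r) = √2 × v_c = 10830 m/s.
Δv = v_esc − v_c = 3172 m/s = 3.172 km/s.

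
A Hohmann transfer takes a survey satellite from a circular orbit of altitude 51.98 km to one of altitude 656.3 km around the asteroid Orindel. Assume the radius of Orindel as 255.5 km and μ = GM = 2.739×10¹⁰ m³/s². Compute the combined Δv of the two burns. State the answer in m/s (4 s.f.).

r₁ = 255.5 + 51.98 = 307.48 km = 3.0748×10⁵ m.
r₂ = 255.5 + 656.3 = 911.80 km = 9.1180×10⁵ m.
Transfer ellipse a_t = (r₁ + r₂)/2 = 6.096×10⁵ m.
At r₁: circular v_c1 = √(μ/r₁) = 298.5 m/s; transfer-periapsis v_p = √[μ(2/r₁ − 1/a_t)] = 365.0 m/s.
Δv₁ = v_p − v_c1 = 66.55 m/s.
At r₂: circular v_c2 = √(μ/r₂) = 173.3 m/s; transfer-apoapsis v_a = √[μ(2/r₂ − 1/a_t)] = 123.1 m/s.
Δv₂ = v_c2 − v_a = 50.23 m/s.
Total Δv = Δv₁ + Δv₂ = 116.8 m/s.

Δv_total ≈ 116.8 m/s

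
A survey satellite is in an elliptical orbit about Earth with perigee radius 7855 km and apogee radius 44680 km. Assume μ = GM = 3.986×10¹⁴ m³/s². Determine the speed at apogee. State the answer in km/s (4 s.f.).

v ≈ 1.633 km/s

Semi-major axis a = (r_p + r_a)/2 = 26268 km = 2.627×10⁷ m.
Vis-viva: v² = μ(2/r − 1/a) = 3.986×10¹⁴ × (4.476×10⁻⁸ − 3.807×10⁻⁸) = 2.668×10⁶ m²/s².
v = 1633 m/s = 1.633 km/s.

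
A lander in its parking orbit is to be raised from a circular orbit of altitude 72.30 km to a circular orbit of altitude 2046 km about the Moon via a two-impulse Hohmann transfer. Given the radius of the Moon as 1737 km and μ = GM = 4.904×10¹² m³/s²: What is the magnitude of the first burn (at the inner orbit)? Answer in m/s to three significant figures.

Δv ≈ 269 m/s

r₁ = 1737 + 72.30 = 1809.3 km = 1.8093×10⁶ m.
r₂ = 1737 + 2046 = 3783.0 km = 3.7830×10⁶ m.
Transfer ellipse a_t = (r₁ + r₂)/2 = 2.796×10⁶ m.
At r₁: circular v_c1 = √(μ/r₁) = 1646 m/s; transfer-perilune v_p = √[μ(2/r₁ − 1/a_t)] = 1915 m/s.
Δv₁ = v_p − v_c1 = 268.6 m/s.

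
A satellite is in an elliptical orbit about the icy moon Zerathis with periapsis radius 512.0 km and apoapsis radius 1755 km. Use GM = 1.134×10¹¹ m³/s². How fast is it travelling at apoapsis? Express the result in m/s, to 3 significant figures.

v ≈ 171 m/s

Semi-major axis a = (r_p + r_a)/2 = 1133.5 km = 1.134×10⁶ m.
Vis-viva: v² = μ(2/r − 1/a) = 1.134×10¹¹ × (1.140×10⁻⁶ − 8.822×10⁻⁷) = 2.919×10⁴ m²/s².
v = 170.8 m/s.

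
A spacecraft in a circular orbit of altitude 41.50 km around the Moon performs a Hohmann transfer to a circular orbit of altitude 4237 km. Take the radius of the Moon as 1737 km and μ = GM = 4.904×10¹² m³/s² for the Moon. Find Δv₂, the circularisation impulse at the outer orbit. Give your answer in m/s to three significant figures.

r₁ = 1737 + 41.50 = 1778.5 km = 1.7785×10⁶ m.
r₂ = 1737 + 4237 = 5974.0 km = 5.9740×10⁶ m.
Transfer ellipse a_t = (r₁ + r₂)/2 = 3.876×10⁶ m.
At r₁: circular v_c1 = √(μ/r₁) = 1661 m/s; transfer-perilune v_p = √[μ(2/r₁ − 1/a_t)] = 2061 m/s.
At r₂: circular v_c2 = √(μ/r₂) = 906.0 m/s; transfer-apolune v_a = √[μ(2/r₂ − 1/a_t)] = 613.7 m/s.
Δv₂ = v_c2 − v_a = 292.3 m/s.

Δv ≈ 292 m/s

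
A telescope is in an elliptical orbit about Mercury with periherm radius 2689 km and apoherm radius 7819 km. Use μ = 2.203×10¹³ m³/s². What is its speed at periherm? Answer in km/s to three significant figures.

v ≈ 3.49 km/s

Semi-major axis a = (r_p + r_a)/2 = 5254.0 km = 5.254×10⁶ m.
Vis-viva: v² = μ(2/r − 1/a) = 2.203×10¹³ × (7.438×10⁻⁷ − 1.903×10⁻⁷) = 1.219×10⁷ m²/s².
v = 3492 m/s = 3.492 km/s.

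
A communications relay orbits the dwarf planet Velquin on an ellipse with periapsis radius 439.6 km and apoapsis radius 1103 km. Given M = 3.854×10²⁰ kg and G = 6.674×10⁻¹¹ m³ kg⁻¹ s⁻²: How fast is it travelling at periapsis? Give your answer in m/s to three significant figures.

μ = GM = 6.674×10⁻¹¹ × 3.854×10²⁰ = 2.572×10¹⁰ m³/s².
Semi-major axis a = (r_p + r_a)/2 = 771.30 km = 7.713×10⁵ m.
Vis-viva: v² = μ(2/r − 1/a) = 2.572×10¹⁰ × (4.550×10⁻⁶ − 1.297×10⁻⁶) = 8.367×10⁴ m²/s².
v = 289.3 m/s.

v ≈ 289 m/s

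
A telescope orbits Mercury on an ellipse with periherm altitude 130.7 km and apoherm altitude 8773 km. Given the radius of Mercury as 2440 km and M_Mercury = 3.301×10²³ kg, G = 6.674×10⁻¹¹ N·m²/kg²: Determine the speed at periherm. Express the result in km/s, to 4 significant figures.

μ = GM = 6.674×10⁻¹¹ × 3.301×10²³ = 2.203×10¹³ m³/s².
r_p = 2440 + 130.7 = 2570.7 km = 2.5707×10⁶ m.
r_a = 2440 + 8773 = 11213 km = 1.1213×10⁷ m.
Semi-major axis a = (r_p + r_a)/2 = 6891.9 km = 6.892×10⁶ m.
Vis-viva: v² = μ(2/r − 1/a) = 2.203×10¹³ × (7.780×10⁻⁷ − 1.451×10⁻⁷) = 1.394×10⁷ m²/s².
v = 3734 m/s = 3.734 km/s.

v ≈ 3.734 km/s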